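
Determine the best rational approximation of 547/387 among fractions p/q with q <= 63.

Expand x = 547/387 as a continued fraction with the Euclidean algorithm:
  547 = 1*387 + 160, so a_0 = 1.
  387 = 2*160 + 67, so a_1 = 2.
  160 = 2*67 + 26, so a_2 = 2.
  67 = 2*26 + 15, so a_3 = 2.
  26 = 1*15 + 11, so a_4 = 1.
  15 = 1*11 + 4, so a_5 = 1.
  11 = 2*4 + 3, so a_6 = 2.
  4 = 1*3 + 1, so a_7 = 1.
  3 = 3*1 + 0, so a_8 = 3.
so x = [1; 2, 2, 2, 1, 1, 2, 1, 3].
Convergents (p_i = a_i*p_{i-1} + p_{i-2}, q_i = a_i*q_{i-1} + q_{i-2} with p_{-2}=0, p_{-1}=1, q_{-2}=1, q_{-1}=0), until the denominator exceeds 63:
  i=0: a_0=1, p_0 = 1*1 + 0 = 1, q_0 = 1*0 + 1 = 1.
  i=1: a_1=2, p_1 = 2*1 + 1 = 3, q_1 = 2*1 + 0 = 2.
  i=2: a_2=2, p_2 = 2*3 + 1 = 7, q_2 = 2*2 + 1 = 5.
  i=3: a_3=2, p_3 = 2*7 + 3 = 17, q_3 = 2*5 + 2 = 12.
  i=4: a_4=1, p_4 = 1*17 + 7 = 24, q_4 = 1*12 + 5 = 17.
  i=5: a_5=1, p_5 = 1*24 + 17 = 41, q_5 = 1*17 + 12 = 29.
  i=6: a_6=2, p_6 = 2*41 + 24 = 106, q_6 = 2*29 + 17 = 75.
q_6 = 75 > 63, so the last convergent with denominator <= 63 is p_5/q_5 = 41/29.
The closest fraction with denominator <= 63 is either p_5/q_5 or the intermediate fraction (k*p_5 + p_4)/(k*q_5 + q_4) with the largest k >= 1 whose denominator stays <= 63; these approach x as k grows, and every other convergent or intermediate fraction in range is farther away.
Largest k: floor((63 - q_4)/q_5) = floor((63 - 17)/29) = 1.
That gives (1*41 + 24)/(1*29 + 17) = 65/46.
Compare the errors: |x - 41/29| = |547*29 - 41*387|/(387*29) = 4/11223, and |x - 65/46| = |547*46 - 65*387|/(387*46) = 7/17802.
Cross-multiplying, 4*17802 = 71208 < 78561 = 7*11223, so 4/11223 is smaller: the convergent 41/29 is closer to x than 65/46.

41/29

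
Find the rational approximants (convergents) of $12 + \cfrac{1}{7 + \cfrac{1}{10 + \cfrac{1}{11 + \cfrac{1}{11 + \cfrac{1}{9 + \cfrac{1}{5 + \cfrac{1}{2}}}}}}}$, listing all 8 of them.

Using the convergent recurrence p_i = a_i*p_{i-1} + p_{i-2}, q_i = a_i*q_{i-1} + q_{i-2} with p_{-2}=0, p_{-1}=1, q_{-2}=1, q_{-1}=0:
  i=0: a_0=12, p_0 = 12*1 + 0 = 12, q_0 = 12*0 + 1 = 1.
  i=1: a_1=7, p_1 = 7*12 + 1 = 85, q_1 = 7*1 + 0 = 7.
  i=2: a_2=10, p_2 = 10*85 + 12 = 862, q_2 = 10*7 + 1 = 71.
  i=3: a_3=11, p_3 = 11*862 + 85 = 9567, q_3 = 11*71 + 7 = 788.
  i=4: a_4=11, p_4 = 11*9567 + 862 = 106099, q_4 = 11*788 + 71 = 8739.
  i=5: a_5=9, p_5 = 9*106099 + 9567 = 964458, q_5 = 9*8739 + 788 = 79439.
  i=6: a_6=5, p_6 = 5*964458 + 106099 = 4928389, q_6 = 5*79439 + 8739 = 405934.
  i=7: a_7=2, p_7 = 2*4928389 + 964458 = 10821236, q_7 = 2*405934 + 79439 = 891307.

12/1, 85/7, 862/71, 9567/788, 106099/8739, 964458/79439, 4928389/405934, 10821236/891307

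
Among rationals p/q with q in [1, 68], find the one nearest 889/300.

163/55

Expand x = 889/300 as a continued fraction with the Euclidean algorithm:
  889 = 2*300 + 289, so a_0 = 2.
  300 = 1*289 + 11, so a_1 = 1.
  289 = 26*11 + 3, so a_2 = 26.
  11 = 3*3 + 2, so a_3 = 3.
  3 = 1*2 + 1, so a_4 = 1.
  2 = 2*1 + 0, so a_5 = 2.
so x = [2; 1, 26, 3, 1, 2].
Convergents (p_i = a_i*p_{i-1} + p_{i-2}, q_i = a_i*q_{i-1} + q_{i-2} with p_{-2}=0, p_{-1}=1, q_{-2}=1, q_{-1}=0), until the denominator exceeds 68:
  i=0: a_0=2, p_0 = 2*1 + 0 = 2, q_0 = 2*0 + 1 = 1.
  i=1: a_1=1, p_1 = 1*2 + 1 = 3, q_1 = 1*1 + 0 = 1.
  i=2: a_2=26, p_2 = 26*3 + 2 = 80, q_2 = 26*1 + 1 = 27.
  i=3: a_3=3, p_3 = 3*80 + 3 = 243, q_3 = 3*27 + 1 = 82.
q_3 = 82 > 68, so the last convergent with denominator <= 68 is p_2/q_2 = 80/27.
The closest fraction with denominator <= 68 is either p_2/q_2 or the intermediate fraction (k*p_2 + p_1)/(k*q_2 + q_1) with the largest k >= 1 whose denominator stays <= 68; these approach x as k grows, and every other convergent or intermediate fraction in range is farther away.
Largest k: floor((68 - q_1)/q_2) = floor((68 - 1)/27) = 2.
That gives (2*80 + 3)/(2*27 + 1) = 163/55.
Compare the errors: |x - 80/27| = |889*27 - 80*300|/(300*27) = 3/8100, and |x - 163/55| = |889*55 - 163*300|/(300*55) = 5/16500.
Cross-multiplying, 5*8100 = 40500 < 49500 = 3*16500, so 5/16500 is smaller: the intermediate fraction 163/55 is closer to x than 80/27.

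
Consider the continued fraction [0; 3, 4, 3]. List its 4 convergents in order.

Using the convergent recurrence p_i = a_i*p_{i-1} + p_{i-2}, q_i = a_i*q_{i-1} + q_{i-2} with p_{-2}=0, p_{-1}=1, q_{-2}=1, q_{-1}=0:
  i=0: a_0=0, p_0 = 0*1 + 0 = 0, q_0 = 0*0 + 1 = 1.
  i=1: a_1=3, p_1 = 3*0 + 1 = 1, q_1 = 3*1 + 0 = 3.
  i=2: a_2=4, p_2 = 4*1 + 0 = 4, q_2 = 4*3 + 1 = 13.
  i=3: a_3=3, p_3 = 3*4 + 1 = 13, q_3 = 3*13 + 3 = 42.

0/1, 1/3, 4/13, 13/42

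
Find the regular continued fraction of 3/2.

Run the Euclidean algorithm on 3 and 2; the successive quotients are the partial quotients a_0, a_1, ... (each step inverts the fractional part left over by the previous one):
  3 = 1*2 + 1, so a_0 = 1.
  2 = 2*1 + 0, so a_1 = 2.
The remainder reaches 0 after 2 divisions, so the expansion has 2 partial quotients, read off in order.

[1; 2]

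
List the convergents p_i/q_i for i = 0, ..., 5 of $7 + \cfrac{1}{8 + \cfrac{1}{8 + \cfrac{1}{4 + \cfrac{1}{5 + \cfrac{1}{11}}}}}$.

7/1, 57/8, 463/65, 1909/268, 10008/1405, 111997/15723

Using the convergent recurrence p_i = a_i*p_{i-1} + p_{i-2}, q_i = a_i*q_{i-1} + q_{i-2} with p_{-2}=0, p_{-1}=1, q_{-2}=1, q_{-1}=0:
  i=0: a_0=7, p_0 = 7*1 + 0 = 7, q_0 = 7*0 + 1 = 1.
  i=1: a_1=8, p_1 = 8*7 + 1 = 57, q_1 = 8*1 + 0 = 8.
  i=2: a_2=8, p_2 = 8*57 + 7 = 463, q_2 = 8*8 + 1 = 65.
  i=3: a_3=4, p_3 = 4*463 + 57 = 1909, q_3 = 4*65 + 8 = 268.
  i=4: a_4=5, p_4 = 5*1909 + 463 = 10008, q_4 = 5*268 + 65 = 1405.
  i=5: a_5=11, p_5 = 11*10008 + 1909 = 111997, q_5 = 11*1405 + 268 = 15723.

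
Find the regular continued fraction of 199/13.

[15; 3, 4]

Run the Euclidean algorithm on 199 and 13; the successive quotients are the partial quotients a_0, a_1, ... (each step inverts the fractional part left over by the previous one):
  199 = 15*13 + 4, so a_0 = 15.
  13 = 3*4 + 1, so a_1 = 3.
  4 = 4*1 + 0, so a_2 = 4.
The remainder reaches 0 after 3 divisions, so the expansion has 3 partial quotients, read off in order.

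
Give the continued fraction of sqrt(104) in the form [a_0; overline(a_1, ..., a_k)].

[10; overline(5, 20)]

Write x_i = (sqrt(104) + m_i)/d_i with (m_0, d_0) = (0, 1). a_0 = floor(sqrt(104)) = 10, since 10^2 = 100 <= 104 < 121 = 11^2.
Iterate m_{i+1} = d_i*a_i - m_i, d_{i+1} = (104 - m_{i+1}^2)/d_i, a_{i+1} = floor((a_0 + m_{i+1})/d_{i+1}):
  m_1 = 1*10 - 0 = 10, d_1 = (104 - 10^2)/1 = 4/1 = 4, a_1 = floor((10 + 10)/4) = 5.
  m_2 = 4*5 - 10 = 10, d_2 = (104 - 10^2)/4 = 4/4 = 1, a_2 = floor((10 + 10)/1) = 20.
  m_3 = 1*20 - 10 = 10, d_3 = (104 - 10^2)/1 = 4/1 = 4: (m_3, d_3) = (m_1, d_1) = (10, 4), so from here the quotients repeat a_1, a_2; the period length is 2.
Hence the expansion of sqrt(104) is a_0 = 10 followed by the repeating block 5, 20 (period 2).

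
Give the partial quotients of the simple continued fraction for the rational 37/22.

Run the Euclidean algorithm on 37 and 22; the successive quotients are the partial quotients a_0, a_1, ... (each step inverts the fractional part left over by the previous one):
  37 = 1*22 + 15, so a_0 = 1.
  22 = 1*15 + 7, so a_1 = 1.
  15 = 2*7 + 1, so a_2 = 2.
  7 = 7*1 + 0, so a_3 = 7.
The remainder reaches 0 after 4 divisions, so the expansion has 4 partial quotients, read off in order.

[1; 1, 2, 7]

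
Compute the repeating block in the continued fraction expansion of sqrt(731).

Write x_i = (sqrt(731) + m_i)/d_i with (m_0, d_0) = (0, 1). a_0 = floor(sqrt(731)) = 27, since 27^2 = 729 <= 731 < 784 = 28^2.
Iterate m_{i+1} = d_i*a_i - m_i, d_{i+1} = (731 - m_{i+1}^2)/d_i, a_{i+1} = floor((a_0 + m_{i+1})/d_{i+1}):
  m_1 = 1*27 - 0 = 27, d_1 = (731 - 27^2)/1 = 2/1 = 2, a_1 = floor((27 + 27)/2) = 27.
  m_2 = 2*27 - 27 = 27, d_2 = (731 - 27^2)/2 = 2/2 = 1, a_2 = floor((27 + 27)/1) = 54.
  m_3 = 1*54 - 27 = 27, d_3 = (731 - 27^2)/1 = 2/1 = 2: (m_3, d_3) = (m_1, d_1) = (27, 2), so from here the quotients repeat a_1, a_2; the period length is 2.
Hence the expansion of sqrt(731) is a_0 = 27 followed by the repeating block 27, 54 (period 2).

[27; (27, 54)]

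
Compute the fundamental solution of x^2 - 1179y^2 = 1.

(x, y) = (10610, 309)

First expand sqrt(1179) as a continued fraction. With x_i = (sqrt(1179) + m_i)/d_i and (m_0, d_0) = (0, 1): a_0 = floor(sqrt(1179)) = 34, since 34^2 = 1156 <= 1179 < 1225 = 35^2.
Iterate m_{i+1} = d_i*a_i - m_i, d_{i+1} = (1179 - m_{i+1}^2)/d_i, a_{i+1} = floor((a_0 + m_{i+1})/d_{i+1}):
  m_1 = 1*34 - 0 = 34, d_1 = (1179 - 34^2)/1 = 23/1 = 23, a_1 = floor((34 + 34)/23) = 2.
  m_2 = 23*2 - 34 = 12, d_2 = (1179 - 12^2)/23 = 1035/23 = 45, a_2 = floor((34 + 12)/45) = 1.
  m_3 = 45*1 - 12 = 33, d_3 = (1179 - 33^2)/45 = 90/45 = 2, a_3 = floor((34 + 33)/2) = 33.
  m_4 = 2*33 - 33 = 33, d_4 = (1179 - 33^2)/2 = 90/2 = 45, a_4 = floor((34 + 33)/45) = 1.
  m_5 = 45*1 - 33 = 12, d_5 = (1179 - 12^2)/45 = 1035/45 = 23, a_5 = floor((34 + 12)/23) = 2.
  m_6 = 23*2 - 12 = 34, d_6 = (1179 - 34^2)/23 = 23/23 = 1, a_6 = floor((34 + 34)/1) = 68.
  m_7 = 1*68 - 34 = 34, d_7 = (1179 - 34^2)/1 = 23/1 = 23: (m_7, d_7) = (m_1, d_1) = (34, 23), so from here the quotients repeat a_1, ..., a_6; the period length is 6.
So sqrt(1179) = [34; (2, 1, 33, 1, 2, 68)] with period length k = 6.
k is even, so the fundamental solution of x^2 - 1179y^2 = 1 is (p_{k-1}, q_{k-1}) = (p_5, q_5); compute convergents through index 5.
Convergents (p_i = a_i*p_{i-1} + p_{i-2}, q_i = a_i*q_{i-1} + q_{i-2} with p_{-2}=0, p_{-1}=1, q_{-2}=1, q_{-1}=0):
  i=0: a_0=34, p_0 = 34*1 + 0 = 34, q_0 = 34*0 + 1 = 1.
  i=1: a_1=2, p_1 = 2*34 + 1 = 69, q_1 = 2*1 + 0 = 2.
  i=2: a_2=1, p_2 = 1*69 + 34 = 103, q_2 = 1*2 + 1 = 3.
  i=3: a_3=33, p_3 = 33*103 + 69 = 3468, q_3 = 33*3 + 2 = 101.
  i=4: a_4=1, p_4 = 1*3468 + 103 = 3571, q_4 = 1*101 + 3 = 104.
  i=5: a_5=2, p_5 = 2*3571 + 3468 = 10610, q_5 = 2*104 + 101 = 309.
Check: 10610^2 - 1179*309^2 = 112572100 - 112572099 = 1, so (x, y) = (10610, 309) solves the equation, and by the theorem it is the least positive solution.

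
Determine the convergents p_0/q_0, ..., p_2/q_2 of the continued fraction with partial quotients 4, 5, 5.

Using the convergent recurrence p_i = a_i*p_{i-1} + p_{i-2}, q_i = a_i*q_{i-1} + q_{i-2} with p_{-2}=0, p_{-1}=1, q_{-2}=1, q_{-1}=0:
  i=0: a_0=4, p_0 = 4*1 + 0 = 4, q_0 = 4*0 + 1 = 1.
  i=1: a_1=5, p_1 = 5*4 + 1 = 21, q_1 = 5*1 + 0 = 5.
  i=2: a_2=5, p_2 = 5*21 + 4 = 109, q_2 = 5*5 + 1 = 26.

4/1, 21/5, 109/26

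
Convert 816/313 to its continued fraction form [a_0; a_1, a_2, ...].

[2; 1, 1, 1, 1, 5, 11]

Run the Euclidean algorithm on 816 and 313; the successive quotients are the partial quotients a_0, a_1, ... (each step inverts the fractional part left over by the previous one):
  816 = 2*313 + 190, so a_0 = 2.
  313 = 1*190 + 123, so a_1 = 1.
  190 = 1*123 + 67, so a_2 = 1.
  123 = 1*67 + 56, so a_3 = 1.
  67 = 1*56 + 11, so a_4 = 1.
  56 = 5*11 + 1, so a_5 = 5.
  11 = 11*1 + 0, so a_6 = 11.
The remainder reaches 0 after 7 divisions, so the expansion has 7 partial quotients, read off in order.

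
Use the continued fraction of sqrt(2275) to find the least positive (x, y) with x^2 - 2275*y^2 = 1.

(x, y) = (1574, 33)

First expand sqrt(2275) as a continued fraction. With x_i = (sqrt(2275) + m_i)/d_i and (m_0, d_0) = (0, 1): a_0 = floor(sqrt(2275)) = 47, since 47^2 = 2209 <= 2275 < 2304 = 48^2.
Iterate m_{i+1} = d_i*a_i - m_i, d_{i+1} = (2275 - m_{i+1}^2)/d_i, a_{i+1} = floor((a_0 + m_{i+1})/d_{i+1}):
  m_1 = 1*47 - 0 = 47, d_1 = (2275 - 47^2)/1 = 66/1 = 66, a_1 = floor((47 + 47)/66) = 1.
  m_2 = 66*1 - 47 = 19, d_2 = (2275 - 19^2)/66 = 1914/66 = 29, a_2 = floor((47 + 19)/29) = 2.
  m_3 = 29*2 - 19 = 39, d_3 = (2275 - 39^2)/29 = 754/29 = 26, a_3 = floor((47 + 39)/26) = 3.
  m_4 = 26*3 - 39 = 39, d_4 = (2275 - 39^2)/26 = 754/26 = 29, a_4 = floor((47 + 39)/29) = 2.
  m_5 = 29*2 - 39 = 19, d_5 = (2275 - 19^2)/29 = 1914/29 = 66, a_5 = floor((47 + 19)/66) = 1.
  m_6 = 66*1 - 19 = 47, d_6 = (2275 - 47^2)/66 = 66/66 = 1, a_6 = floor((47 + 47)/1) = 94.
  m_7 = 1*94 - 47 = 47, d_7 = (2275 - 47^2)/1 = 66/1 = 66: (m_7, d_7) = (m_1, d_1) = (47, 66), so from here the quotients repeat a_1, ..., a_6; the period length is 6.
So sqrt(2275) = [47; (1, 2, 3, 2, 1, 94)] with period length k = 6.
k is even, so the fundamental solution of x^2 - 2275y^2 = 1 is (p_{k-1}, q_{k-1}) = (p_5, q_5); compute convergents through index 5.
Convergents (p_i = a_i*p_{i-1} + p_{i-2}, q_i = a_i*q_{i-1} + q_{i-2} with p_{-2}=0, p_{-1}=1, q_{-2}=1, q_{-1}=0):
  i=0: a_0=47, p_0 = 47*1 + 0 = 47, q_0 = 47*0 + 1 = 1.
  i=1: a_1=1, p_1 = 1*47 + 1 = 48, q_1 = 1*1 + 0 = 1.
  i=2: a_2=2, p_2 = 2*48 + 47 = 143, q_2 = 2*1 + 1 = 3.
  i=3: a_3=3, p_3 = 3*143 + 48 = 477, q_3 = 3*3 + 1 = 10.
  i=4: a_4=2, p_4 = 2*477 + 143 = 1097, q_4 = 2*10 + 3 = 23.
  i=5: a_5=1, p_5 = 1*1097 + 477 = 1574, q_5 = 1*23 + 10 = 33.
Check: 1574^2 - 2275*33^2 = 2477476 - 2477475 = 1, so (x, y) = (1574, 33) solves the equation, and by the theorem it is the least positive solution.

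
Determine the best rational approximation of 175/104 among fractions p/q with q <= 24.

Expand x = 175/104 as a continued fraction with the Euclidean algorithm:
  175 = 1*104 + 71, so a_0 = 1.
  104 = 1*71 + 33, so a_1 = 1.
  71 = 2*33 + 5, so a_2 = 2.
  33 = 6*5 + 3, so a_3 = 6.
  5 = 1*3 + 2, so a_4 = 1.
  3 = 1*2 + 1, so a_5 = 1.
  2 = 2*1 + 0, so a_6 = 2.
so x = [1; 1, 2, 6, 1, 1, 2].
Convergents (p_i = a_i*p_{i-1} + p_{i-2}, q_i = a_i*q_{i-1} + q_{i-2} with p_{-2}=0, p_{-1}=1, q_{-2}=1, q_{-1}=0), until the denominator exceeds 24:
  i=0: a_0=1, p_0 = 1*1 + 0 = 1, q_0 = 1*0 + 1 = 1.
  i=1: a_1=1, p_1 = 1*1 + 1 = 2, q_1 = 1*1 + 0 = 1.
  i=2: a_2=2, p_2 = 2*2 + 1 = 5, q_2 = 2*1 + 1 = 3.
  i=3: a_3=6, p_3 = 6*5 + 2 = 32, q_3 = 6*3 + 1 = 19.
  i=4: a_4=1, p_4 = 1*32 + 5 = 37, q_4 = 1*19 + 3 = 22.
  i=5: a_5=1, p_5 = 1*37 + 32 = 69, q_5 = 1*22 + 19 = 41.
q_5 = 41 > 24, so the last convergent with denominator <= 24 is p_4/q_4 = 37/22.
The closest fraction with denominator <= 24 is either p_4/q_4 or the intermediate fraction (k*p_4 + p_3)/(k*q_4 + q_3) with the largest k >= 1 whose denominator stays <= 24; these approach x as k grows, and every other convergent or intermediate fraction in range is farther away.
Largest k: floor((24 - q_3)/q_4) = floor((24 - 19)/22) = 0.
Since k = 0, no intermediate fraction beyond p_4/q_4 has denominator <= 24, so the convergent 37/22 is the closest (its error is |175*22 - 37*104|/(104*22) = 2/2288).

37/22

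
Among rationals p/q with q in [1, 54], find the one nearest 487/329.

37/25

Expand x = 487/329 as a continued fraction with the Euclidean algorithm:
  487 = 1*329 + 158, so a_0 = 1.
  329 = 2*158 + 13, so a_1 = 2.
  158 = 12*13 + 2, so a_2 = 12.
  13 = 6*2 + 1, so a_3 = 6.
  2 = 2*1 + 0, so a_4 = 2.
so x = [1; 2, 12, 6, 2].
Convergents (p_i = a_i*p_{i-1} + p_{i-2}, q_i = a_i*q_{i-1} + q_{i-2} with p_{-2}=0, p_{-1}=1, q_{-2}=1, q_{-1}=0), until the denominator exceeds 54:
  i=0: a_0=1, p_0 = 1*1 + 0 = 1, q_0 = 1*0 + 1 = 1.
  i=1: a_1=2, p_1 = 2*1 + 1 = 3, q_1 = 2*1 + 0 = 2.
  i=2: a_2=12, p_2 = 12*3 + 1 = 37, q_2 = 12*2 + 1 = 25.
  i=3: a_3=6, p_3 = 6*37 + 3 = 225, q_3 = 6*25 + 2 = 152.
q_3 = 152 > 54, so the last convergent with denominator <= 54 is p_2/q_2 = 37/25.
The closest fraction with denominator <= 54 is either p_2/q_2 or the intermediate fraction (k*p_2 + p_1)/(k*q_2 + q_1) with the largest k >= 1 whose denominator stays <= 54; these approach x as k grows, and every other convergent or intermediate fraction in range is farther away.
Largest k: floor((54 - q_1)/q_2) = floor((54 - 2)/25) = 2.
That gives (2*37 + 3)/(2*25 + 2) = 77/52.
Compare the errors: |x - 37/25| = |487*25 - 37*329|/(329*25) = 2/8225, and |x - 77/52| = |487*52 - 77*329|/(329*52) = 9/17108.
Cross-multiplying, 2*17108 = 34216 < 74025 = 9*8225, so 2/8225 is smaller: the convergent 37/25 is closer to x than 77/52.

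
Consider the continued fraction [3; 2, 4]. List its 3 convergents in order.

3/1, 7/2, 31/9

Using the convergent recurrence p_i = a_i*p_{i-1} + p_{i-2}, q_i = a_i*q_{i-1} + q_{i-2} with p_{-2}=0, p_{-1}=1, q_{-2}=1, q_{-1}=0:
  i=0: a_0=3, p_0 = 3*1 + 0 = 3, q_0 = 3*0 + 1 = 1.
  i=1: a_1=2, p_1 = 2*3 + 1 = 7, q_1 = 2*1 + 0 = 2.
  i=2: a_2=4, p_2 = 4*7 + 3 = 31, q_2 = 4*2 + 1 = 9.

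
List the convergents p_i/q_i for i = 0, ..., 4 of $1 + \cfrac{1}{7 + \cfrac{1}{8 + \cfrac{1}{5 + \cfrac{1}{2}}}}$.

Using the convergent recurrence p_i = a_i*p_{i-1} + p_{i-2}, q_i = a_i*q_{i-1} + q_{i-2} with p_{-2}=0, p_{-1}=1, q_{-2}=1, q_{-1}=0:
  i=0: a_0=1, p_0 = 1*1 + 0 = 1, q_0 = 1*0 + 1 = 1.
  i=1: a_1=7, p_1 = 7*1 + 1 = 8, q_1 = 7*1 + 0 = 7.
  i=2: a_2=8, p_2 = 8*8 + 1 = 65, q_2 = 8*7 + 1 = 57.
  i=3: a_3=5, p_3 = 5*65 + 8 = 333, q_3 = 5*57 + 7 = 292.
  i=4: a_4=2, p_4 = 2*333 + 65 = 731, q_4 = 2*292 + 57 = 641.

1/1, 8/7, 65/57, 333/292, 731/641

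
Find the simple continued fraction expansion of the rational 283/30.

[9; 2, 3, 4]

Run the Euclidean algorithm on 283 and 30; the successive quotients are the partial quotients a_0, a_1, ... (each step inverts the fractional part left over by the previous one):
  283 = 9*30 + 13, so a_0 = 9.
  30 = 2*13 + 4, so a_1 = 2.
  13 = 3*4 + 1, so a_2 = 3.
  4 = 4*1 + 0, so a_3 = 4.
The remainder reaches 0 after 4 divisions, so the expansion has 4 partial quotients, read off in order.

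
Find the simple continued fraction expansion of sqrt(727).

Write x_i = (sqrt(727) + m_i)/d_i with (m_0, d_0) = (0, 1). a_0 = floor(sqrt(727)) = 26, since 26^2 = 676 <= 727 < 729 = 27^2.
Iterate m_{i+1} = d_i*a_i - m_i, d_{i+1} = (727 - m_{i+1}^2)/d_i, a_{i+1} = floor((a_0 + m_{i+1})/d_{i+1}):
  m_1 = 1*26 - 0 = 26, d_1 = (727 - 26^2)/1 = 51/1 = 51, a_1 = floor((26 + 26)/51) = 1.
  m_2 = 51*1 - 26 = 25, d_2 = (727 - 25^2)/51 = 102/51 = 2, a_2 = floor((26 + 25)/2) = 25.
  m_3 = 2*25 - 25 = 25, d_3 = (727 - 25^2)/2 = 102/2 = 51, a_3 = floor((26 + 25)/51) = 1.
  m_4 = 51*1 - 25 = 26, d_4 = (727 - 26^2)/51 = 51/51 = 1, a_4 = floor((26 + 26)/1) = 52.
  m_5 = 1*52 - 26 = 26, d_5 = (727 - 26^2)/1 = 51/1 = 51: (m_5, d_5) = (m_1, d_1) = (26, 51), so from here the quotients repeat a_1, ..., a_4; the period length is 4.
Hence the expansion of sqrt(727) is a_0 = 26 followed by the repeating block 1, 25, 1, 52 (period 4).

[26; (1, 25, 1, 52)]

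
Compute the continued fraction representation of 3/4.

[0; 1, 3]

Run the Euclidean algorithm on 3 and 4; the successive quotients are the partial quotients a_0, a_1, ... (each step inverts the fractional part left over by the previous one):
  3 = 0*4 + 3, so a_0 = 0.
  4 = 1*3 + 1, so a_1 = 1.
  3 = 3*1 + 0, so a_2 = 3.
The remainder reaches 0 after 3 divisions, so the expansion has 3 partial quotients, read off in order.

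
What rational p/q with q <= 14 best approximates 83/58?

Expand x = 83/58 as a continued fraction with the Euclidean algorithm:
  83 = 1*58 + 25, so a_0 = 1.
  58 = 2*25 + 8, so a_1 = 2.
  25 = 3*8 + 1, so a_2 = 3.
  8 = 8*1 + 0, so a_3 = 8.
so x = [1; 2, 3, 8].
Convergents (p_i = a_i*p_{i-1} + p_{i-2}, q_i = a_i*q_{i-1} + q_{i-2} with p_{-2}=0, p_{-1}=1, q_{-2}=1, q_{-1}=0), until the denominator exceeds 14:
  i=0: a_0=1, p_0 = 1*1 + 0 = 1, q_0 = 1*0 + 1 = 1.
  i=1: a_1=2, p_1 = 2*1 + 1 = 3, q_1 = 2*1 + 0 = 2.
  i=2: a_2=3, p_2 = 3*3 + 1 = 10, q_2 = 3*2 + 1 = 7.
  i=3: a_3=8, p_3 = 8*10 + 3 = 83, q_3 = 8*7 + 2 = 58.
q_3 = 58 > 14, so the last convergent with denominator <= 14 is p_2/q_2 = 10/7.
The closest fraction with denominator <= 14 is either p_2/q_2 or the intermediate fraction (k*p_2 + p_1)/(k*q_2 + q_1) with the largest k >= 1 whose denominator stays <= 14; these approach x as k grows, and every other convergent or intermediate fraction in range is farther away.
Largest k: floor((14 - q_1)/q_2) = floor((14 - 2)/7) = 1.
That gives (1*10 + 3)/(1*7 + 2) = 13/9.
Compare the errors: |x - 10/7| = |83*7 - 10*58|/(58*7) = 1/406, and |x - 13/9| = |83*9 - 13*58|/(58*9) = 7/522.
Cross-multiplying, 1*522 = 522 < 2842 = 7*406, so 1/406 is smaller: the convergent 10/7 is closer to x than 13/9.

10/7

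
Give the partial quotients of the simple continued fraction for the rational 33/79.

Run the Euclidean algorithm on 33 and 79; the successive quotients are the partial quotients a_0, a_1, ... (each step inverts the fractional part left over by the previous one):
  33 = 0*79 + 33, so a_0 = 0.
  79 = 2*33 + 13, so a_1 = 2.
  33 = 2*13 + 7, so a_2 = 2.
  13 = 1*7 + 6, so a_3 = 1.
  7 = 1*6 + 1, so a_4 = 1.
  6 = 6*1 + 0, so a_5 = 6.
The remainder reaches 0 after 6 divisions, so the expansion has 6 partial quotients, read off in order.

[0; 2, 2, 1, 1, 6]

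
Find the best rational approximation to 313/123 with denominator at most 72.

173/68

Expand x = 313/123 as a continued fraction with the Euclidean algorithm:
  313 = 2*123 + 67, so a_0 = 2.
  123 = 1*67 + 56, so a_1 = 1.
  67 = 1*56 + 11, so a_2 = 1.
  56 = 5*11 + 1, so a_3 = 5.
  11 = 11*1 + 0, so a_4 = 11.
so x = [2; 1, 1, 5, 11].
Convergents (p_i = a_i*p_{i-1} + p_{i-2}, q_i = a_i*q_{i-1} + q_{i-2} with p_{-2}=0, p_{-1}=1, q_{-2}=1, q_{-1}=0), until the denominator exceeds 72:
  i=0: a_0=2, p_0 = 2*1 + 0 = 2, q_0 = 2*0 + 1 = 1.
  i=1: a_1=1, p_1 = 1*2 + 1 = 3, q_1 = 1*1 + 0 = 1.
  i=2: a_2=1, p_2 = 1*3 + 2 = 5, q_2 = 1*1 + 1 = 2.
  i=3: a_3=5, p_3 = 5*5 + 3 = 28, q_3 = 5*2 + 1 = 11.
  i=4: a_4=11, p_4 = 11*28 + 5 = 313, q_4 = 11*11 + 2 = 123.
q_4 = 123 > 72, so the last convergent with denominator <= 72 is p_3/q_3 = 28/11.
The closest fraction with denominator <= 72 is either p_3/q_3 or the intermediate fraction (k*p_3 + p_2)/(k*q_3 + q_2) with the largest k >= 1 whose denominator stays <= 72; these approach x as k grows, and every other convergent or intermediate fraction in range is farther away.
Largest k: floor((72 - q_2)/q_3) = floor((72 - 2)/11) = 6.
That gives (6*28 + 5)/(6*11 + 2) = 173/68.
Compare the errors: |x - 28/11| = |313*11 - 28*123|/(123*11) = 1/1353, and |x - 173/68| = |313*68 - 173*123|/(123*68) = 5/8364.
Cross-multiplying, 5*1353 = 6765 < 8364 = 1*8364, so 5/8364 is smaller: the intermediate fraction 173/68 is closer to x than 28/11.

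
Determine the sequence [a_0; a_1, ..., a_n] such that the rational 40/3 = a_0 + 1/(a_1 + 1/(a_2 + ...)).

Run the Euclidean algorithm on 40 and 3; the successive quotients are the partial quotients a_0, a_1, ... (each step inverts the fractional part left over by the previous one):
  40 = 13*3 + 1, so a_0 = 13.
  3 = 3*1 + 0, so a_1 = 3.
The remainder reaches 0 after 2 divisions, so the expansion has 2 partial quotients, read off in order.

[13; 3]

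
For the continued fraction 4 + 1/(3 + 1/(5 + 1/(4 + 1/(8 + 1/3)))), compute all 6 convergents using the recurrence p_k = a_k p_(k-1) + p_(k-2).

4/1, 13/3, 69/16, 289/67, 2381/552, 7432/1723

Using the convergent recurrence p_i = a_i*p_{i-1} + p_{i-2}, q_i = a_i*q_{i-1} + q_{i-2} with p_{-2}=0, p_{-1}=1, q_{-2}=1, q_{-1}=0:
  i=0: a_0=4, p_0 = 4*1 + 0 = 4, q_0 = 4*0 + 1 = 1.
  i=1: a_1=3, p_1 = 3*4 + 1 = 13, q_1 = 3*1 + 0 = 3.
  i=2: a_2=5, p_2 = 5*13 + 4 = 69, q_2 = 5*3 + 1 = 16.
  i=3: a_3=4, p_3 = 4*69 + 13 = 289, q_3 = 4*16 + 3 = 67.
  i=4: a_4=8, p_4 = 8*289 + 69 = 2381, q_4 = 8*67 + 16 = 552.
  i=5: a_5=3, p_5 = 3*2381 + 289 = 7432, q_5 = 3*552 + 67 = 1723.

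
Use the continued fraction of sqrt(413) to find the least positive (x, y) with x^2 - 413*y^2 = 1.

(x, y) = (113399, 5580)

First expand sqrt(413) as a continued fraction. With x_i = (sqrt(413) + m_i)/d_i and (m_0, d_0) = (0, 1): a_0 = floor(sqrt(413)) = 20, since 20^2 = 400 <= 413 < 441 = 21^2.
Iterate m_{i+1} = d_i*a_i - m_i, d_{i+1} = (413 - m_{i+1}^2)/d_i, a_{i+1} = floor((a_0 + m_{i+1})/d_{i+1}):
  m_1 = 1*20 - 0 = 20, d_1 = (413 - 20^2)/1 = 13/1 = 13, a_1 = floor((20 + 20)/13) = 3.
  m_2 = 13*3 - 20 = 19, d_2 = (413 - 19^2)/13 = 52/13 = 4, a_2 = floor((20 + 19)/4) = 9.
  m_3 = 4*9 - 19 = 17, d_3 = (413 - 17^2)/4 = 124/4 = 31, a_3 = floor((20 + 17)/31) = 1.
  m_4 = 31*1 - 17 = 14, d_4 = (413 - 14^2)/31 = 217/31 = 7, a_4 = floor((20 + 14)/7) = 4.
  m_5 = 7*4 - 14 = 14, d_5 = (413 - 14^2)/7 = 217/7 = 31, a_5 = floor((20 + 14)/31) = 1.
  m_6 = 31*1 - 14 = 17, d_6 = (413 - 17^2)/31 = 124/31 = 4, a_6 = floor((20 + 17)/4) = 9.
  m_7 = 4*9 - 17 = 19, d_7 = (413 - 19^2)/4 = 52/4 = 13, a_7 = floor((20 + 19)/13) = 3.
  m_8 = 13*3 - 19 = 20, d_8 = (413 - 20^2)/13 = 13/13 = 1, a_8 = floor((20 + 20)/1) = 40.
  m_9 = 1*40 - 20 = 20, d_9 = (413 - 20^2)/1 = 13/1 = 13: (m_9, d_9) = (m_1, d_1) = (20, 13), so from here the quotients repeat a_1, ..., a_8; the period length is 8.
So sqrt(413) = [20; (3, 9, 1, 4, 1, 9, 3, 40)] with period length k = 8.
k is even, so the fundamental solution of x^2 - 413y^2 = 1 is (p_{k-1}, q_{k-1}) = (p_7, q_7); compute convergents through index 7.
Convergents (p_i = a_i*p_{i-1} + p_{i-2}, q_i = a_i*q_{i-1} + q_{i-2} with p_{-2}=0, p_{-1}=1, q_{-2}=1, q_{-1}=0):
  i=0: a_0=20, p_0 = 20*1 + 0 = 20, q_0 = 20*0 + 1 = 1.
  i=1: a_1=3, p_1 = 3*20 + 1 = 61, q_1 = 3*1 + 0 = 3.
  i=2: a_2=9, p_2 = 9*61 + 20 = 569, q_2 = 9*3 + 1 = 28.
  i=3: a_3=1, p_3 = 1*569 + 61 = 630, q_3 = 1*28 + 3 = 31.
  i=4: a_4=4, p_4 = 4*630 + 569 = 3089, q_4 = 4*31 + 28 = 152.
  i=5: a_5=1, p_5 = 1*3089 + 630 = 3719, q_5 = 1*152 + 31 = 183.
  i=6: a_6=9, p_6 = 9*3719 + 3089 = 36560, q_6 = 9*183 + 152 = 1799.
  i=7: a_7=3, p_7 = 3*36560 + 3719 = 113399, q_7 = 3*1799 + 183 = 5580.
Check: 113399^2 - 413*5580^2 = 12859333201 - 12859333200 = 1, so (x, y) = (113399, 5580) solves the equation, and by the theorem it is the least positive solution.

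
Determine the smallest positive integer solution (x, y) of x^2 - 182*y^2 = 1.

(x, y) = (27, 2)

First expand sqrt(182) as a continued fraction. With x_i = (sqrt(182) + m_i)/d_i and (m_0, d_0) = (0, 1): a_0 = floor(sqrt(182)) = 13, since 13^2 = 169 <= 182 < 196 = 14^2.
Iterate m_{i+1} = d_i*a_i - m_i, d_{i+1} = (182 - m_{i+1}^2)/d_i, a_{i+1} = floor((a_0 + m_{i+1})/d_{i+1}):
  m_1 = 1*13 - 0 = 13, d_1 = (182 - 13^2)/1 = 13/1 = 13, a_1 = floor((13 + 13)/13) = 2.
  m_2 = 13*2 - 13 = 13, d_2 = (182 - 13^2)/13 = 13/13 = 1, a_2 = floor((13 + 13)/1) = 26.
  m_3 = 1*26 - 13 = 13, d_3 = (182 - 13^2)/1 = 13/1 = 13: (m_3, d_3) = (m_1, d_1) = (13, 13), so from here the quotients repeat a_1, a_2; the period length is 2.
So sqrt(182) = [13; (2, 26)] with period length k = 2.
k is even, so the fundamental solution of x^2 - 182y^2 = 1 is (p_{k-1}, q_{k-1}) = (p_1, q_1); compute convergents through index 1.
Convergents (p_i = a_i*p_{i-1} + p_{i-2}, q_i = a_i*q_{i-1} + q_{i-2} with p_{-2}=0, p_{-1}=1, q_{-2}=1, q_{-1}=0):
  i=0: a_0=13, p_0 = 13*1 + 0 = 13, q_0 = 13*0 + 1 = 1.
  i=1: a_1=2, p_1 = 2*13 + 1 = 27, q_1 = 2*1 + 0 = 2.
Check: 27^2 - 182*2^2 = 729 - 728 = 1, so (x, y) = (27, 2) solves the equation, and by the theorem it is the least positive solution.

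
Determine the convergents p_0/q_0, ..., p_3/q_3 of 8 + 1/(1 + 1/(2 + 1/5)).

Using the convergent recurrence p_i = a_i*p_{i-1} + p_{i-2}, q_i = a_i*q_{i-1} + q_{i-2} with p_{-2}=0, p_{-1}=1, q_{-2}=1, q_{-1}=0:
  i=0: a_0=8, p_0 = 8*1 + 0 = 8, q_0 = 8*0 + 1 = 1.
  i=1: a_1=1, p_1 = 1*8 + 1 = 9, q_1 = 1*1 + 0 = 1.
  i=2: a_2=2, p_2 = 2*9 + 8 = 26, q_2 = 2*1 + 1 = 3.
  i=3: a_3=5, p_3 = 5*26 + 9 = 139, q_3 = 5*3 + 1 = 16.

8/1, 9/1, 26/3, 139/16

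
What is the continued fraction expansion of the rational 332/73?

[4; 1, 1, 4, 1, 2, 2]

Run the Euclidean algorithm on 332 and 73; the successive quotients are the partial quotients a_0, a_1, ... (each step inverts the fractional part left over by the previous one):
  332 = 4*73 + 40, so a_0 = 4.
  73 = 1*40 + 33, so a_1 = 1.
  40 = 1*33 + 7, so a_2 = 1.
  33 = 4*7 + 5, so a_3 = 4.
  7 = 1*5 + 2, so a_4 = 1.
  5 = 2*2 + 1, so a_5 = 2.
  2 = 2*1 + 0, so a_6 = 2.
The remainder reaches 0 after 7 divisions, so the expansion has 7 partial quotients, read off in order.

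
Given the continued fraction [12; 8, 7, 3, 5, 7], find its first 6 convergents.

Using the convergent recurrence p_i = a_i*p_{i-1} + p_{i-2}, q_i = a_i*q_{i-1} + q_{i-2} with p_{-2}=0, p_{-1}=1, q_{-2}=1, q_{-1}=0:
  i=0: a_0=12, p_0 = 12*1 + 0 = 12, q_0 = 12*0 + 1 = 1.
  i=1: a_1=8, p_1 = 8*12 + 1 = 97, q_1 = 8*1 + 0 = 8.
  i=2: a_2=7, p_2 = 7*97 + 12 = 691, q_2 = 7*8 + 1 = 57.
  i=3: a_3=3, p_3 = 3*691 + 97 = 2170, q_3 = 3*57 + 8 = 179.
  i=4: a_4=5, p_4 = 5*2170 + 691 = 11541, q_4 = 5*179 + 57 = 952.
  i=5: a_5=7, p_5 = 7*11541 + 2170 = 82957, q_5 = 7*952 + 179 = 6843.

12/1, 97/8, 691/57, 2170/179, 11541/952, 82957/6843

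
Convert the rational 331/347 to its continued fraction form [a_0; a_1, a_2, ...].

Run the Euclidean algorithm on 331 and 347; the successive quotients are the partial quotients a_0, a_1, ... (each step inverts the fractional part left over by the previous one):
  331 = 0*347 + 331, so a_0 = 0.
  347 = 1*331 + 16, so a_1 = 1.
  331 = 20*16 + 11, so a_2 = 20.
  16 = 1*11 + 5, so a_3 = 1.
  11 = 2*5 + 1, so a_4 = 2.
  5 = 5*1 + 0, so a_5 = 5.
The remainder reaches 0 after 6 divisions, so the expansion has 6 partial quotients, read off in order.

[0; 1, 20, 1, 2, 5]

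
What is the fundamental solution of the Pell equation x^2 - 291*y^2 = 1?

First expand sqrt(291) as a continued fraction. With x_i = (sqrt(291) + m_i)/d_i and (m_0, d_0) = (0, 1): a_0 = floor(sqrt(291)) = 17, since 17^2 = 289 <= 291 < 324 = 18^2.
Iterate m_{i+1} = d_i*a_i - m_i, d_{i+1} = (291 - m_{i+1}^2)/d_i, a_{i+1} = floor((a_0 + m_{i+1})/d_{i+1}):
  m_1 = 1*17 - 0 = 17, d_1 = (291 - 17^2)/1 = 2/1 = 2, a_1 = floor((17 + 17)/2) = 17.
  m_2 = 2*17 - 17 = 17, d_2 = (291 - 17^2)/2 = 2/2 = 1, a_2 = floor((17 + 17)/1) = 34.
  m_3 = 1*34 - 17 = 17, d_3 = (291 - 17^2)/1 = 2/1 = 2: (m_3, d_3) = (m_1, d_1) = (17, 2), so from here the quotients repeat a_1, a_2; the period length is 2.
So sqrt(291) = [17; (17, 34)] with period length k = 2.
k is even, so the fundamental solution of x^2 - 291y^2 = 1 is (p_{k-1}, q_{k-1}) = (p_1, q_1); compute convergents through index 1.
Convergents (p_i = a_i*p_{i-1} + p_{i-2}, q_i = a_i*q_{i-1} + q_{i-2} with p_{-2}=0, p_{-1}=1, q_{-2}=1, q_{-1}=0):
  i=0: a_0=17, p_0 = 17*1 + 0 = 17, q_0 = 17*0 + 1 = 1.
  i=1: a_1=17, p_1 = 17*17 + 1 = 290, q_1 = 17*1 + 0 = 17.
Check: 290^2 - 291*17^2 = 84100 - 84099 = 1, so (x, y) = (290, 17) solves the equation, and by the theorem it is the least positive solution.

(x, y) = (290, 17)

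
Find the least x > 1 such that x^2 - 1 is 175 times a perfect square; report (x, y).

(x, y) = (2024, 153)

First expand sqrt(175) as a continued fraction. With x_i = (sqrt(175) + m_i)/d_i and (m_0, d_0) = (0, 1): a_0 = floor(sqrt(175)) = 13, since 13^2 = 169 <= 175 < 196 = 14^2.
Iterate m_{i+1} = d_i*a_i - m_i, d_{i+1} = (175 - m_{i+1}^2)/d_i, a_{i+1} = floor((a_0 + m_{i+1})/d_{i+1}):
  m_1 = 1*13 - 0 = 13, d_1 = (175 - 13^2)/1 = 6/1 = 6, a_1 = floor((13 + 13)/6) = 4.
  m_2 = 6*4 - 13 = 11, d_2 = (175 - 11^2)/6 = 54/6 = 9, a_2 = floor((13 + 11)/9) = 2.
  m_3 = 9*2 - 11 = 7, d_3 = (175 - 7^2)/9 = 126/9 = 14, a_3 = floor((13 + 7)/14) = 1.
  m_4 = 14*1 - 7 = 7, d_4 = (175 - 7^2)/14 = 126/14 = 9, a_4 = floor((13 + 7)/9) = 2.
  m_5 = 9*2 - 7 = 11, d_5 = (175 - 11^2)/9 = 54/9 = 6, a_5 = floor((13 + 11)/6) = 4.
  m_6 = 6*4 - 11 = 13, d_6 = (175 - 13^2)/6 = 6/6 = 1, a_6 = floor((13 + 13)/1) = 26.
  m_7 = 1*26 - 13 = 13, d_7 = (175 - 13^2)/1 = 6/1 = 6: (m_7, d_7) = (m_1, d_1) = (13, 6), so from here the quotients repeat a_1, ..., a_6; the period length is 6.
So sqrt(175) = [13; (4, 2, 1, 2, 4, 26)] with period length k = 6.
k is even, so the fundamental solution of x^2 - 175y^2 = 1 is (p_{k-1}, q_{k-1}) = (p_5, q_5); compute convergents through index 5.
Convergents (p_i = a_i*p_{i-1} + p_{i-2}, q_i = a_i*q_{i-1} + q_{i-2} with p_{-2}=0, p_{-1}=1, q_{-2}=1, q_{-1}=0):
  i=0: a_0=13, p_0 = 13*1 + 0 = 13, q_0 = 13*0 + 1 = 1.
  i=1: a_1=4, p_1 = 4*13 + 1 = 53, q_1 = 4*1 + 0 = 4.
  i=2: a_2=2, p_2 = 2*53 + 13 = 119, q_2 = 2*4 + 1 = 9.
  i=3: a_3=1, p_3 = 1*119 + 53 = 172, q_3 = 1*9 + 4 = 13.
  i=4: a_4=2, p_4 = 2*172 + 119 = 463, q_4 = 2*13 + 9 = 35.
  i=5: a_5=4, p_5 = 4*463 + 172 = 2024, q_5 = 4*35 + 13 = 153.
Check: 2024^2 - 175*153^2 = 4096576 - 4096575 = 1, so (x, y) = (2024, 153) solves the equation, and by the theorem it is the least positive solution.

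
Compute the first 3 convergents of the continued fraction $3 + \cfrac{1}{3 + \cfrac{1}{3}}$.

3/1, 10/3, 33/10

Using the convergent recurrence p_i = a_i*p_{i-1} + p_{i-2}, q_i = a_i*q_{i-1} + q_{i-2} with p_{-2}=0, p_{-1}=1, q_{-2}=1, q_{-1}=0:
  i=0: a_0=3, p_0 = 3*1 + 0 = 3, q_0 = 3*0 + 1 = 1.
  i=1: a_1=3, p_1 = 3*3 + 1 = 10, q_1 = 3*1 + 0 = 3.
  i=2: a_2=3, p_2 = 3*10 + 3 = 33, q_2 = 3*3 + 1 = 10.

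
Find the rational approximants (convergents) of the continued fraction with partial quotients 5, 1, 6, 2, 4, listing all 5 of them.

Using the convergent recurrence p_i = a_i*p_{i-1} + p_{i-2}, q_i = a_i*q_{i-1} + q_{i-2} with p_{-2}=0, p_{-1}=1, q_{-2}=1, q_{-1}=0:
  i=0: a_0=5, p_0 = 5*1 + 0 = 5, q_0 = 5*0 + 1 = 1.
  i=1: a_1=1, p_1 = 1*5 + 1 = 6, q_1 = 1*1 + 0 = 1.
  i=2: a_2=6, p_2 = 6*6 + 5 = 41, q_2 = 6*1 + 1 = 7.
  i=3: a_3=2, p_3 = 2*41 + 6 = 88, q_3 = 2*7 + 1 = 15.
  i=4: a_4=4, p_4 = 4*88 + 41 = 393, q_4 = 4*15 + 7 = 67.

5/1, 6/1, 41/7, 88/15, 393/67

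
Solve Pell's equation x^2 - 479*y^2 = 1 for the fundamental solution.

First expand sqrt(479) as a continued fraction. With x_i = (sqrt(479) + m_i)/d_i and (m_0, d_0) = (0, 1): a_0 = floor(sqrt(479)) = 21, since 21^2 = 441 <= 479 < 484 = 22^2.
Iterate m_{i+1} = d_i*a_i - m_i, d_{i+1} = (479 - m_{i+1}^2)/d_i, a_{i+1} = floor((a_0 + m_{i+1})/d_{i+1}):
  m_1 = 1*21 - 0 = 21, d_1 = (479 - 21^2)/1 = 38/1 = 38, a_1 = floor((21 + 21)/38) = 1.
  m_2 = 38*1 - 21 = 17, d_2 = (479 - 17^2)/38 = 190/38 = 5, a_2 = floor((21 + 17)/5) = 7.
  m_3 = 5*7 - 17 = 18, d_3 = (479 - 18^2)/5 = 155/5 = 31, a_3 = floor((21 + 18)/31) = 1.
  m_4 = 31*1 - 18 = 13, d_4 = (479 - 13^2)/31 = 310/31 = 10, a_4 = floor((21 + 13)/10) = 3.
  m_5 = 10*3 - 13 = 17, d_5 = (479 - 17^2)/10 = 190/10 = 19, a_5 = floor((21 + 17)/19) = 2.
  m_6 = 19*2 - 17 = 21, d_6 = (479 - 21^2)/19 = 38/19 = 2, a_6 = floor((21 + 21)/2) = 21.
  m_7 = 2*21 - 21 = 21, d_7 = (479 - 21^2)/2 = 38/2 = 19, a_7 = floor((21 + 21)/19) = 2.
  m_8 = 19*2 - 21 = 17, d_8 = (479 - 17^2)/19 = 190/19 = 10, a_8 = floor((21 + 17)/10) = 3.
  m_9 = 10*3 - 17 = 13, d_9 = (479 - 13^2)/10 = 310/10 = 31, a_9 = floor((21 + 13)/31) = 1.
  m_10 = 31*1 - 13 = 18, d_10 = (479 - 18^2)/31 = 155/31 = 5, a_10 = floor((21 + 18)/5) = 7.
  m_11 = 5*7 - 18 = 17, d_11 = (479 - 17^2)/5 = 190/5 = 38, a_11 = floor((21 + 17)/38) = 1.
  m_12 = 38*1 - 17 = 21, d_12 = (479 - 21^2)/38 = 38/38 = 1, a_12 = floor((21 + 21)/1) = 42.
  m_13 = 1*42 - 21 = 21, d_13 = (479 - 21^2)/1 = 38/1 = 38: (m_13, d_13) = (m_1, d_1) = (21, 38), so from here the quotients repeat a_1, ..., a_12; the period length is 12.
So sqrt(479) = [21; (1, 7, 1, 3, 2, 21, 2, 3, 1, 7, 1, 42)] with period length k = 12.
k is even, so the fundamental solution of x^2 - 479y^2 = 1 is (p_{k-1}, q_{k-1}) = (p_11, q_11); compute convergents through index 11.
Convergents (p_i = a_i*p_{i-1} + p_{i-2}, q_i = a_i*q_{i-1} + q_{i-2} with p_{-2}=0, p_{-1}=1, q_{-2}=1, q_{-1}=0):
  i=0: a_0=21, p_0 = 21*1 + 0 = 21, q_0 = 21*0 + 1 = 1.
  i=1: a_1=1, p_1 = 1*21 + 1 = 22, q_1 = 1*1 + 0 = 1.
  i=2: a_2=7, p_2 = 7*22 + 21 = 175, q_2 = 7*1 + 1 = 8.
  i=3: a_3=1, p_3 = 1*175 + 22 = 197, q_3 = 1*8 + 1 = 9.
  i=4: a_4=3, p_4 = 3*197 + 175 = 766, q_4 = 3*9 + 8 = 35.
  i=5: a_5=2, p_5 = 2*766 + 197 = 1729, q_5 = 2*35 + 9 = 79.
  i=6: a_6=21, p_6 = 21*1729 + 766 = 37075, q_6 = 21*79 + 35 = 1694.
  i=7: a_7=2, p_7 = 2*37075 + 1729 = 75879, q_7 = 2*1694 + 79 = 3467.
  i=8: a_8=3, p_8 = 3*75879 + 37075 = 264712, q_8 = 3*3467 + 1694 = 12095.
  i=9: a_9=1, p_9 = 1*264712 + 75879 = 340591, q_9 = 1*12095 + 3467 = 15562.
  i=10: a_10=7, p_10 = 7*340591 + 264712 = 2648849, q_10 = 7*15562 + 12095 = 121029.
  i=11: a_11=1, p_11 = 1*2648849 + 340591 = 2989440, q_11 = 1*121029 + 15562 = 136591.
Check: 2989440^2 - 479*136591^2 = 8936751513600 - 8936751513599 = 1, so (x, y) = (2989440, 136591) solves the equation, and by the theorem it is the least positive solution.

(x, y) = (2989440, 136591)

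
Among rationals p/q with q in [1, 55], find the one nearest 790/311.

127/50

Expand x = 790/311 as a continued fraction with the Euclidean algorithm:
  790 = 2*311 + 168, so a_0 = 2.
  311 = 1*168 + 143, so a_1 = 1.
  168 = 1*143 + 25, so a_2 = 1.
  143 = 5*25 + 18, so a_3 = 5.
  25 = 1*18 + 7, so a_4 = 1.
  18 = 2*7 + 4, so a_5 = 2.
  7 = 1*4 + 3, so a_6 = 1.
  4 = 1*3 + 1, so a_7 = 1.
  3 = 3*1 + 0, so a_8 = 3.
so x = [2; 1, 1, 5, 1, 2, 1, 1, 3].
Convergents (p_i = a_i*p_{i-1} + p_{i-2}, q_i = a_i*q_{i-1} + q_{i-2} with p_{-2}=0, p_{-1}=1, q_{-2}=1, q_{-1}=0), until the denominator exceeds 55:
  i=0: a_0=2, p_0 = 2*1 + 0 = 2, q_0 = 2*0 + 1 = 1.
  i=1: a_1=1, p_1 = 1*2 + 1 = 3, q_1 = 1*1 + 0 = 1.
  i=2: a_2=1, p_2 = 1*3 + 2 = 5, q_2 = 1*1 + 1 = 2.
  i=3: a_3=5, p_3 = 5*5 + 3 = 28, q_3 = 5*2 + 1 = 11.
  i=4: a_4=1, p_4 = 1*28 + 5 = 33, q_4 = 1*11 + 2 = 13.
  i=5: a_5=2, p_5 = 2*33 + 28 = 94, q_5 = 2*13 + 11 = 37.
  i=6: a_6=1, p_6 = 1*94 + 33 = 127, q_6 = 1*37 + 13 = 50.
  i=7: a_7=1, p_7 = 1*127 + 94 = 221, q_7 = 1*50 + 37 = 87.
q_7 = 87 > 55, so the last convergent with denominator <= 55 is p_6/q_6 = 127/50.
The closest fraction with denominator <= 55 is either p_6/q_6 or the intermediate fraction (k*p_6 + p_5)/(k*q_6 + q_5) with the largest k >= 1 whose denominator stays <= 55; these approach x as k grows, and every other convergent or intermediate fraction in range is farther away.
Largest k: floor((55 - q_5)/q_6) = floor((55 - 37)/50) = 0.
Since k = 0, no intermediate fraction beyond p_6/q_6 has denominator <= 55, so the convergent 127/50 is the closest (its error is |790*50 - 127*311|/(311*50) = 3/15550).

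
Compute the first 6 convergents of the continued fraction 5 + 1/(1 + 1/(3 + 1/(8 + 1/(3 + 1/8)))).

5/1, 6/1, 23/4, 190/33, 593/103, 4934/857

Using the convergent recurrence p_i = a_i*p_{i-1} + p_{i-2}, q_i = a_i*q_{i-1} + q_{i-2} with p_{-2}=0, p_{-1}=1, q_{-2}=1, q_{-1}=0:
  i=0: a_0=5, p_0 = 5*1 + 0 = 5, q_0 = 5*0 + 1 = 1.
  i=1: a_1=1, p_1 = 1*5 + 1 = 6, q_1 = 1*1 + 0 = 1.
  i=2: a_2=3, p_2 = 3*6 + 5 = 23, q_2 = 3*1 + 1 = 4.
  i=3: a_3=8, p_3 = 8*23 + 6 = 190, q_3 = 8*4 + 1 = 33.
  i=4: a_4=3, p_4 = 3*190 + 23 = 593, q_4 = 3*33 + 4 = 103.
  i=5: a_5=8, p_5 = 8*593 + 190 = 4934, q_5 = 8*103 + 33 = 857.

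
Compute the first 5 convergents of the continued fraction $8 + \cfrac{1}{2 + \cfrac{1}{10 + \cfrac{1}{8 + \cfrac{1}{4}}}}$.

8/1, 17/2, 178/21, 1441/170, 5942/701

Using the convergent recurrence p_i = a_i*p_{i-1} + p_{i-2}, q_i = a_i*q_{i-1} + q_{i-2} with p_{-2}=0, p_{-1}=1, q_{-2}=1, q_{-1}=0:
  i=0: a_0=8, p_0 = 8*1 + 0 = 8, q_0 = 8*0 + 1 = 1.
  i=1: a_1=2, p_1 = 2*8 + 1 = 17, q_1 = 2*1 + 0 = 2.
  i=2: a_2=10, p_2 = 10*17 + 8 = 178, q_2 = 10*2 + 1 = 21.
  i=3: a_3=8, p_3 = 8*178 + 17 = 1441, q_3 = 8*21 + 2 = 170.
  i=4: a_4=4, p_4 = 4*1441 + 178 = 5942, q_4 = 4*170 + 21 = 701.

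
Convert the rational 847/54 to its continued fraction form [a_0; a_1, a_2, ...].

[15; 1, 2, 5, 1, 2]

Run the Euclidean algorithm on 847 and 54; the successive quotients are the partial quotients a_0, a_1, ... (each step inverts the fractional part left over by the previous one):
  847 = 15*54 + 37, so a_0 = 15.
  54 = 1*37 + 17, so a_1 = 1.
  37 = 2*17 + 3, so a_2 = 2.
  17 = 5*3 + 2, so a_3 = 5.
  3 = 1*2 + 1, so a_4 = 1.
  2 = 2*1 + 0, so a_5 = 2.
The remainder reaches 0 after 6 divisions, so the expansion has 6 partial quotients, read off in order.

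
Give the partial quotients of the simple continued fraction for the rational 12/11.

Run the Euclidean algorithm on 12 and 11; the successive quotients are the partial quotients a_0, a_1, ... (each step inverts the fractional part left over by the previous one):
  12 = 1*11 + 1, so a_0 = 1.
  11 = 11*1 + 0, so a_1 = 11.
The remainder reaches 0 after 2 divisions, so the expansion has 2 partial quotients, read off in order.

[1; 11]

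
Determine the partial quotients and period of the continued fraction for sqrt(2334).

Write x_i = (sqrt(2334) + m_i)/d_i with (m_0, d_0) = (0, 1). a_0 = floor(sqrt(2334)) = 48, since 48^2 = 2304 <= 2334 < 2401 = 49^2.
Iterate m_{i+1} = d_i*a_i - m_i, d_{i+1} = (2334 - m_{i+1}^2)/d_i, a_{i+1} = floor((a_0 + m_{i+1})/d_{i+1}):
  m_1 = 1*48 - 0 = 48, d_1 = (2334 - 48^2)/1 = 30/1 = 30, a_1 = floor((48 + 48)/30) = 3.
  m_2 = 30*3 - 48 = 42, d_2 = (2334 - 42^2)/30 = 570/30 = 19, a_2 = floor((48 + 42)/19) = 4.
  m_3 = 19*4 - 42 = 34, d_3 = (2334 - 34^2)/19 = 1178/19 = 62, a_3 = floor((48 + 34)/62) = 1.
  m_4 = 62*1 - 34 = 28, d_4 = (2334 - 28^2)/62 = 1550/62 = 25, a_4 = floor((48 + 28)/25) = 3.
  m_5 = 25*3 - 28 = 47, d_5 = (2334 - 47^2)/25 = 125/25 = 5, a_5 = floor((48 + 47)/5) = 19.
  m_6 = 5*19 - 47 = 48, d_6 = (2334 - 48^2)/5 = 30/5 = 6, a_6 = floor((48 + 48)/6) = 16.
  m_7 = 6*16 - 48 = 48, d_7 = (2334 - 48^2)/6 = 30/6 = 5, a_7 = floor((48 + 48)/5) = 19.
  m_8 = 5*19 - 48 = 47, d_8 = (2334 - 47^2)/5 = 125/5 = 25, a_8 = floor((48 + 47)/25) = 3.
  m_9 = 25*3 - 47 = 28, d_9 = (2334 - 28^2)/25 = 1550/25 = 62, a_9 = floor((48 + 28)/62) = 1.
  m_10 = 62*1 - 28 = 34, d_10 = (2334 - 34^2)/62 = 1178/62 = 19, a_10 = floor((48 + 34)/19) = 4.
  m_11 = 19*4 - 34 = 42, d_11 = (2334 - 42^2)/19 = 570/19 = 30, a_11 = floor((48 + 42)/30) = 3.
  m_12 = 30*3 - 42 = 48, d_12 = (2334 - 48^2)/30 = 30/30 = 1, a_12 = floor((48 + 48)/1) = 96.
  m_13 = 1*96 - 48 = 48, d_13 = (2334 - 48^2)/1 = 30/1 = 30: (m_13, d_13) = (m_1, d_1) = (48, 30), so from here the quotients repeat a_1, ..., a_12; the period length is 12.
Hence the expansion of sqrt(2334) is a_0 = 48 followed by the repeating block 3, 4, 1, 3, 19, 16, 19, 3, 1, 4, 3, 96 (period 12).

[48; (3, 4, 1, 3, 19, 16, 19, 3, 1, 4, 3, 96)]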